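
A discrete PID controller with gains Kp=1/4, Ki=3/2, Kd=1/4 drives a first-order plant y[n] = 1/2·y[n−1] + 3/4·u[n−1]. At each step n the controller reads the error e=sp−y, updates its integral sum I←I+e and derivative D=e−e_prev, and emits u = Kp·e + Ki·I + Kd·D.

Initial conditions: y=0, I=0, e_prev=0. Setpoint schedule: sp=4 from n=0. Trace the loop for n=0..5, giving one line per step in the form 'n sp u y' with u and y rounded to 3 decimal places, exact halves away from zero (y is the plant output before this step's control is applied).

0 4 8.000 0.000
1 4 1.000 6.000
2 4 4.000 3.750
3 4 1.563 4.875
4 4 3.063 3.609
5 4 2.348 4.102

(exact arithmetic carried between steps; '≈' marks a value shown rounded to 6 d.p. or computed from one; I and e_prev carry over from the previous line; the table rounds u and y to 3 d.p., halves away from zero)
n=0: y=0, sp=4, e=sp−y=4; I=4, D=e−e_prev=4; u=1/4·4+3/2·4+1/4·4=8; next y=1/2·0+3/4·8=6
n=1: y=6, sp=4, e=sp−y=-2; I=2, D=e−e_prev=-6; u=1/4·(-2)+3/2·2+1/4·(-6)=1; next y=1/2·6+3/4·1=3.75
n=2: y=3.75, sp=4, e=sp−y=0.25; I=2.25, D=e−e_prev=2.25; u=1/4·0.25+3/2·2.25+1/4·2.25=4; next y=1/2·3.75+3/4·4=4.875
n=3: y=4.875, sp=4, e=sp−y=-0.875; I=1.375, D=e−e_prev=-1.125; u=1/4·(-0.875)+3/2·1.375+1/4·(-1.125)=1.5625; next y=1/2·4.875+3/4·1.5625=3.609375
n=4: y=3.609375, sp=4, e=sp−y=0.390625; I=1.765625, D=e−e_prev=1.265625; u=1/4·0.390625+3/2·1.765625+1/4·1.265625=3.0625; next y=1/2·3.609375+3/4·3.0625≈4.101563
n=5: y≈4.101563, sp=4, e=sp−y≈-0.101563; I≈1.664063, D=e−e_prev≈-0.492188; u=1/4·(-0.101563)+3/2·1.664063+1/4·(-0.492188)≈2.347656; next y=1/2·4.101563+3/4·2.347656≈3.811523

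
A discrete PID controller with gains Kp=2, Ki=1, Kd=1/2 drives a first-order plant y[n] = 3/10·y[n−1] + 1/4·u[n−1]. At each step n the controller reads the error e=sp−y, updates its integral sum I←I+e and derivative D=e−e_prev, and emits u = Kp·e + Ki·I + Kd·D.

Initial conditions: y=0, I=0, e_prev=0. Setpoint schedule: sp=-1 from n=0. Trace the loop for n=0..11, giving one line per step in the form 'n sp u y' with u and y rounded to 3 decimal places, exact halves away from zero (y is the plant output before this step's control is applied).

0 -1 -3.500 0.000
1 -1 -0.938 -0.875
2 -1 -2.823 -0.497
3 -1 -1.884 -0.855
4 -1 -2.654 -0.728
5 -1 -2.323 -0.882
6 -1 -2.646 -0.845
7 -1 -2.538 -0.915
8 -1 -2.679 -0.909
9 -1 -2.650 -0.943
10 -1 -2.715 -0.945
11 -1 -2.711 -0.962

(exact arithmetic carried between steps; '≈' marks a value shown rounded to 6 d.p. or computed from one; I and e_prev carry over from the previous line; the table rounds u and y to 3 d.p., halves away from zero)
n=0: y=0, sp=-1, e=sp−y=-1; I=-1, D=e−e_prev=-1; u=2·(-1)+1·(-1)+1/2·(-1)=-3.5; next y=3/10·0+1/4·(-3.5)=-0.875
n=1: y=-0.875, sp=-1, e=sp−y=-0.125; I=-1.125, D=e−e_prev=0.875; u=2·(-0.125)+1·(-1.125)+1/2·0.875=-0.9375; next y=3/10·(-0.875)+1/4·(-0.9375)=-0.496875
n=2: y=-0.496875, sp=-1, e=sp−y=-0.503125; I=-1.628125, D=e−e_prev=-0.378125; u=2·(-0.503125)+1·(-1.628125)+1/2·(-0.378125)≈-2.823438; next y=3/10·(-0.496875)+1/4·(-2.823438)≈-0.854922
n=3: y≈-0.854922, sp=-1, e=sp−y≈-0.145078; I≈-1.773203, D=e−e_prev≈0.358047; u=2·(-0.145078)+1·(-1.773203)+1/2·0.358047≈-1.884336; next y=3/10·(-0.854922)+1/4·(-1.884336)≈-0.727561
n=4: y≈-0.727561, sp=-1, e=sp−y≈-0.272439; I≈-2.045643, D=e−e_prev≈-0.127361; u=2·(-0.272439)+1·(-2.045643)+1/2·(-0.127361)≈-2.654202; next y=3/10·(-0.727561)+1/4·(-2.654202)≈-0.881819
n=5: y≈-0.881819, sp=-1, e=sp−y≈-0.118181; I≈-2.163824, D=e−e_prev≈0.154258; u=2·(-0.118181)+1·(-2.163824)+1/2·0.154258≈-2.323057; next y=3/10·(-0.881819)+1/4·(-2.323057)≈-0.845310
n=6: y≈-0.845310, sp=-1, e=sp−y≈-0.154690; I≈-2.318514, D=e−e_prev≈-0.036509; u=2·(-0.154690)+1·(-2.318514)+1/2·(-0.036509)≈-2.646148; next y=3/10·(-0.845310)+1/4·(-2.646148)≈-0.915130
n=7: y≈-0.915130, sp=-1, e=sp−y≈-0.084870; I≈-2.403384, D=e−e_prev≈0.069820; u=2·(-0.084870)+1·(-2.403384)+1/2·0.069820≈-2.538214; next y=3/10·(-0.915130)+1/4·(-2.538214)≈-0.909092
n=8: y≈-0.909092, sp=-1, e=sp−y≈-0.090908; I≈-2.494291, D=e−e_prev≈-0.006038; u=2·(-0.090908)+1·(-2.494291)+1/2·(-0.006038)≈-2.679125; next y=3/10·(-0.909092)+1/4·(-2.679125)≈-0.942509
n=9: y≈-0.942509, sp=-1, e=sp−y≈-0.057491; I≈-2.551782, D=e−e_prev≈0.033417; u=2·(-0.057491)+1·(-2.551782)+1/2·0.033417≈-2.650056; next y=3/10·(-0.942509)+1/4·(-2.650056)≈-0.945267
n=10: y≈-0.945267, sp=-1, e=sp−y≈-0.054733; I≈-2.606516, D=e−e_prev≈0.002758; u=2·(-0.054733)+1·(-2.606516)+1/2·0.002758≈-2.714603; next y=3/10·(-0.945267)+1/4·(-2.714603)≈-0.962231
n=11: y≈-0.962231, sp=-1, e=sp−y≈-0.037769; I≈-2.644285, D=e−e_prev≈0.016964; u=2·(-0.037769)+1·(-2.644285)+1/2·0.016964≈-2.711341; next y=3/10·(-0.962231)+1/4·(-2.711341)≈-0.966504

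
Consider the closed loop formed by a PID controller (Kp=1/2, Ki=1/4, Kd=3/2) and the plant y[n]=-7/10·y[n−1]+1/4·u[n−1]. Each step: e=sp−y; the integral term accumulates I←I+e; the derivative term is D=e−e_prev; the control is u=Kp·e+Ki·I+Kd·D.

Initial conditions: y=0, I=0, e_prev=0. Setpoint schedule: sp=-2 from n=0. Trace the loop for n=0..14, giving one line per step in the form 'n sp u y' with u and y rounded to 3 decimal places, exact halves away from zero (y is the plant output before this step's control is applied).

(exact arithmetic carried between steps; '≈' marks a value shown rounded to 6 d.p. or computed from one; I and e_prev carry over from the previous line; the table rounds u and y to 3 d.p., halves away from zero)
n=0: y=0, sp=-2, e=sp−y=-2; I=-2, D=e−e_prev=-2; u=1/2·(-2)+1/4·(-2)+3/2·(-2)=-4.5; next y=-7/10·0+1/4·(-4.5)=-1.125
n=1: y=-1.125, sp=-2, e=sp−y=-0.875; I=-2.875, D=e−e_prev=1.125; u=1/2·(-0.875)+1/4·(-2.875)+3/2·1.125=0.53125; next y=-7/10·(-1.125)+1/4·0.53125≈0.920313
n=2: y≈0.920313, sp=-2, e=sp−y≈-2.920313; I≈-5.795313, D=e−e_prev≈-2.045313; u=1/2·(-2.920313)+1/4·(-5.795313)+3/2·(-2.045313)≈-5.976953; next y=-7/10·0.920313+1/4·(-5.976953)≈-2.138457
n=3: y≈-2.138457, sp=-2, e=sp−y≈0.138457; I≈-5.656855, D=e−e_prev≈3.058770; u=1/2·0.138457+1/4·(-5.656855)+3/2·3.058770≈3.243169; next y=-7/10·(-2.138457)+1/4·3.243169≈2.307712
n=4: y≈2.307712, sp=-2, e=sp−y≈-4.307712; I≈-9.964568, D=e−e_prev≈-4.446169; u=1/2·(-4.307712)+1/4·(-9.964568)+3/2·(-4.446169)≈-11.314252; next y=-7/10·2.307712+1/4·(-11.314252)≈-4.443961
n=5: y≈-4.443961, sp=-2, e=sp−y≈2.443961; I≈-7.520606, D=e−e_prev≈6.751674; u=1/2·2.443961+1/4·(-7.520606)+3/2·6.751674≈9.469340; next y=-7/10·(-4.443961)+1/4·9.469340≈5.478108
n=6: y≈5.478108, sp=-2, e=sp−y≈-7.478108; I≈-14.998714, D=e−e_prev≈-9.922069; u=1/2·(-7.478108)+1/4·(-14.998714)+3/2·(-9.922069)≈-22.371837; next y=-7/10·5.478108+1/4·(-22.371837)≈-9.427635
n=7: y≈-9.427635, sp=-2, e=sp−y≈7.427635; I≈-7.571079, D=e−e_prev≈14.905743; u=1/2·7.427635+1/4·(-7.571079)+3/2·14.905743≈24.179661; next y=-7/10·(-9.427635)+1/4·24.179661≈12.644260
n=8: y≈12.644260, sp=-2, e=sp−y≈-14.644260; I≈-22.215339, D=e−e_prev≈-22.071894; u=1/2·(-14.644260)+1/4·(-22.215339)+3/2·(-22.071894)≈-45.983806; next y=-7/10·12.644260+1/4·(-45.983806)≈-20.346933
n=9: y≈-20.346933, sp=-2, e=sp−y≈18.346933; I≈-3.868406, D=e−e_prev≈32.991193; u=1/2·18.346933+1/4·(-3.868406)+3/2·32.991193≈57.693154; next y=-7/10·(-20.346933)+1/4·57.693154≈28.666142
n=10: y≈28.666142, sp=-2, e=sp−y≈-30.666142; I≈-34.534548, D=e−e_prev≈-49.013075; u=1/2·(-30.666142)+1/4·(-34.534548)+3/2·(-49.013075)≈-97.486321; next y=-7/10·28.666142+1/4·(-97.486321)≈-44.437879
n=11: y≈-44.437879, sp=-2, e=sp−y≈42.437879; I≈7.903332, D=e−e_prev≈73.104021; u=1/2·42.437879+1/4·7.903332+3/2·73.104021≈132.850805; next y=-7/10·(-44.437879)+1/4·132.850805≈64.319217
n=12: y≈64.319217, sp=-2, e=sp−y≈-66.319217; I≈-58.415885, D=e−e_prev≈-108.757096; u=1/2·(-66.319217)+1/4·(-58.415885)+3/2·(-108.757096)≈-210.899224; next y=-7/10·64.319217+1/4·(-210.899224)≈-97.748258
n=13: y≈-97.748258, sp=-2, e=sp−y≈95.748258; I≈37.332373, D=e−e_prev≈162.067474; u=1/2·95.748258+1/4·37.332373+3/2·162.067474≈300.308434; next y=-7/10·(-97.748258)+1/4·300.308434≈143.500889
n=14: y≈143.500889, sp=-2, e=sp−y≈-145.500889; I≈-108.168516, D=e−e_prev≈-241.249147; u=1/2·(-145.500889)+1/4·(-108.168516)+3/2·(-241.249147)≈-461.666293; next y=-7/10·143.500889+1/4·(-461.666293)≈-215.867196

0 -2 -4.500 0.000
1 -2 0.531 -1.125
2 -2 -5.977 0.920
3 -2 3.243 -2.138
4 -2 -11.314 2.308
5 -2 9.469 -4.444
6 -2 -22.372 5.478
7 -2 24.180 -9.428
8 -2 -45.984 12.644
9 -2 57.693 -20.347
10 -2 -97.486 28.666
11 -2 132.851 -44.438
12 -2 -210.899 64.319
13 -2 300.308 -97.748
14 -2 -461.666 143.501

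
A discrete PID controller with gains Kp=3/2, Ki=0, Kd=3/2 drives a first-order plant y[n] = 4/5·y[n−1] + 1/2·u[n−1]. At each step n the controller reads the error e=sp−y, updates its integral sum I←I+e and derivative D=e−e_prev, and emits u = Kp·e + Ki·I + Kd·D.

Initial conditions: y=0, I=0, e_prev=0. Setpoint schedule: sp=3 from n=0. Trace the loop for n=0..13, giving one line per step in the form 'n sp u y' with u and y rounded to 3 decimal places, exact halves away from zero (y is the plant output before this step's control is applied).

(exact arithmetic carried between steps; '≈' marks a value shown rounded to 6 d.p. or computed from one; I and e_prev carry over from the previous line; the table rounds u and y to 3 d.p., halves away from zero)
n=0: y=0, sp=3, e=sp−y=3; I=3, D=e−e_prev=3; u=3/2·3+0·3+3/2·3=9; next y=4/5·0+1/2·9=4.5
n=1: y=4.5, sp=3, e=sp−y=-1.5; I=1.5, D=e−e_prev=-4.5; u=3/2·(-1.5)+0·1.5+3/2·(-4.5)=-9; next y=4/5·4.5+1/2·(-9)=-0.9
n=2: y=-0.9, sp=3, e=sp−y=3.9; I=5.4, D=e−e_prev=5.4; u=3/2·3.9+0·5.4+3/2·5.4=13.95; next y=4/5·(-0.9)+1/2·13.95=6.255
n=3: y=6.255, sp=3, e=sp−y=-3.255; I=2.145, D=e−e_prev=-7.155; u=3/2·(-3.255)+0·2.145+3/2·(-7.155)=-15.615; next y=4/5·6.255+1/2·(-15.615)=-2.8035
n=4: y=-2.8035, sp=3, e=sp−y=5.8035; I=7.9485, D=e−e_prev=9.0585; u=3/2·5.8035+0·7.9485+3/2·9.0585=22.293; next y=4/5·(-2.8035)+1/2·22.293=8.9037
n=5: y=8.9037, sp=3, e=sp−y=-5.9037; I=2.0448, D=e−e_prev=-11.7072; u=3/2·(-5.9037)+0·2.0448+3/2·(-11.7072)=-26.41635; next y=4/5·8.9037+1/2·(-26.41635)=-6.085215
n=6: y=-6.085215, sp=3, e=sp−y=9.085215; I=11.130015, D=e−e_prev=14.988915; u=3/2·9.085215+0·11.130015+3/2·14.988915=36.111195; next y=4/5·(-6.085215)+1/2·36.111195≈13.187426
n=7: y≈13.187426, sp=3, e=sp−y≈-10.187426; I≈0.942590, D=e−e_prev≈-19.272641; u=3/2·(-10.187426)+0·0.942590+3/2·(-19.272641)≈-44.190099; next y=4/5·13.187426+1/2·(-44.190099)≈-11.545109
n=8: y≈-11.545109, sp=3, e=sp−y≈14.545109; I≈15.487699, D=e−e_prev≈24.732535; u=3/2·14.545109+0·15.487699+3/2·24.732535≈58.916466; next y=4/5·(-11.545109)+1/2·58.916466≈20.222145
n=9: y≈20.222145, sp=3, e=sp−y≈-17.222145; I≈-1.734447, D=e−e_prev≈-31.767255; u=3/2·(-17.222145)+0·(-1.734447)+3/2·(-31.767255)≈-73.484100; next y=4/5·20.222145+1/2·(-73.484100)≈-20.564334
n=10: y≈-20.564334, sp=3, e=sp−y≈23.564334; I≈21.829887, D=e−e_prev≈40.786479; u=3/2·23.564334+0·21.829887+3/2·40.786479≈96.526219; next y=4/5·(-20.564334)+1/2·96.526219≈31.811643
n=11: y≈31.811643, sp=3, e=sp−y≈-28.811643; I≈-6.981756, D=e−e_prev≈-52.375976; u=3/2·(-28.811643)+0·(-6.981756)+3/2·(-52.375976)≈-121.781429; next y=4/5·31.811643+1/2·(-121.781429)≈-35.441400
n=12: y≈-35.441400, sp=3, e=sp−y≈38.441400; I≈31.459644, D=e−e_prev≈67.253043; u=3/2·38.441400+0·31.459644+3/2·67.253043≈158.541664; next y=4/5·(-35.441400)+1/2·158.541664≈50.917712
n=13: y≈50.917712, sp=3, e=sp−y≈-47.917712; I≈-16.458068, D=e−e_prev≈-86.359112; u=3/2·(-47.917712)+0·(-16.458068)+3/2·(-86.359112)≈-201.415237; next y=4/5·50.917712+1/2·(-201.415237)≈-59.973449

0 3 9.000 0.000
1 3 -9.000 4.500
2 3 13.950 -0.900
3 3 -15.615 6.255
4 3 22.293 -2.804
5 3 -26.416 8.904
6 3 36.111 -6.085
7 3 -44.190 13.187
8 3 58.916 -11.545
9 3 -73.484 20.222
10 3 96.526 -20.564
11 3 -121.781 31.812
12 3 158.542 -35.441
13 3 -201.415 50.918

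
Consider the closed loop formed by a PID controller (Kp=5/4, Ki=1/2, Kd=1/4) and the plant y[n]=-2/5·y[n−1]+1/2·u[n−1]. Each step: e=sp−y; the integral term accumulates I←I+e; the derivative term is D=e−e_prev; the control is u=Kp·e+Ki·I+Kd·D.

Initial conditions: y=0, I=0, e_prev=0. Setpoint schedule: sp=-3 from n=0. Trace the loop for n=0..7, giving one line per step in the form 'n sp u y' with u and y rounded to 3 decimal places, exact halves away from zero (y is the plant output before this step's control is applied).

(exact arithmetic carried between steps; '≈' marks a value shown rounded to 6 d.p. or computed from one; I and e_prev carry over from the previous line; the table rounds u and y to 3 d.p., halves away from zero)
n=0: y=0, sp=-3, e=sp−y=-3; I=-3, D=e−e_prev=-3; u=5/4·(-3)+1/2·(-3)+1/4·(-3)=-6; next y=-2/5·0+1/2·(-6)=-3
n=1: y=-3, sp=-3, e=sp−y=0; I=-3, D=e−e_prev=3; u=5/4·0+1/2·(-3)+1/4·3=-0.75; next y=-2/5·(-3)+1/2·(-0.75)=0.825
n=2: y=0.825, sp=-3, e=sp−y=-3.825; I=-6.825, D=e−e_prev=-3.825; u=5/4·(-3.825)+1/2·(-6.825)+1/4·(-3.825)=-9.15; next y=-2/5·0.825+1/2·(-9.15)=-4.905
n=3: y=-4.905, sp=-3, e=sp−y=1.905; I=-4.92, D=e−e_prev=5.73; u=5/4·1.905+1/2·(-4.92)+1/4·5.73=1.35375; next y=-2/5·(-4.905)+1/2·1.35375=2.638875
n=4: y=2.638875, sp=-3, e=sp−y=-5.638875; I=-10.558875, D=e−e_prev=-7.543875; u=5/4·(-5.638875)+1/2·(-10.558875)+1/4·(-7.543875)=-14.214; next y=-2/5·2.638875+1/2·(-14.214)=-8.16255
n=5: y=-8.16255, sp=-3, e=sp−y=5.16255; I=-5.396325, D=e−e_prev=10.801425; u=5/4·5.16255+1/2·(-5.396325)+1/4·10.801425≈6.455381; next y=-2/5·(-8.16255)+1/2·6.455381≈6.492711
n=6: y≈6.492711, sp=-3, e=sp−y≈-9.492711; I≈-14.889036, D=e−e_prev≈-14.655261; u=5/4·(-9.492711)+1/2·(-14.889036)+1/4·(-14.655261)≈-22.974221; next y=-2/5·6.492711+1/2·(-22.974221)≈-14.084195
n=7: y≈-14.084195, sp=-3, e=sp−y≈11.084195; I≈-3.804841, D=e−e_prev≈20.576906; u=5/4·11.084195+1/2·(-3.804841)+1/4·20.576906≈17.097050; next y=-2/5·(-14.084195)+1/2·17.097050≈14.182203

0 -3 -6.000 0.000
1 -3 -0.750 -3.000
2 -3 -9.150 0.825
3 -3 1.354 -4.905
4 -3 -14.214 2.639
5 -3 6.455 -8.163
6 -3 -22.974 6.493
7 -3 17.097 -14.084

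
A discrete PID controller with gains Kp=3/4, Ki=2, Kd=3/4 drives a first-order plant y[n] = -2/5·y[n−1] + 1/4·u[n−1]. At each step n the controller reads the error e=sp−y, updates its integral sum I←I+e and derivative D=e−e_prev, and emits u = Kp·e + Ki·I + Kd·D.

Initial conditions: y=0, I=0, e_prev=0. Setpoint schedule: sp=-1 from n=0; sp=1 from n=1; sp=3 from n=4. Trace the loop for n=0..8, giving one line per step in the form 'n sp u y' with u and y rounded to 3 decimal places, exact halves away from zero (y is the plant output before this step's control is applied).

0 -1 -3.500 0.000
1 1 5.313 -0.875
2 1 -2.030 1.678
3 1 8.528 -1.179
4 3 4.505 2.603
5 3 15.450 0.085
6 3 6.289 3.828
7 3 20.696 0.041
8 3 5.865 5.158

(exact arithmetic carried between steps; '≈' marks a value shown rounded to 6 d.p. or computed from one; I and e_prev carry over from the previous line; the table rounds u and y to 3 d.p., halves away from zero)
n=0: y=0, sp=-1, e=sp−y=-1; I=-1, D=e−e_prev=-1; u=3/4·(-1)+2·(-1)+3/4·(-1)=-3.5; next y=-2/5·0+1/4·(-3.5)=-0.875
n=1: y=-0.875, sp=1, e=sp−y=1.875; I=0.875, D=e−e_prev=2.875; u=3/4·1.875+2·0.875+3/4·2.875=5.3125; next y=-2/5·(-0.875)+1/4·5.3125=1.678125
n=2: y=1.678125, sp=1, e=sp−y=-0.678125; I=0.196875, D=e−e_prev=-2.553125; u=3/4·(-0.678125)+2·0.196875+3/4·(-2.553125)≈-2.029688; next y=-2/5·1.678125+1/4·(-2.029688)≈-1.178672
n=3: y≈-1.178672, sp=1, e=sp−y≈2.178672; I≈2.375547, D=e−e_prev≈2.856797; u=3/4·2.178672+2·2.375547+3/4·2.856797≈8.527695; next y=-2/5·(-1.178672)+1/4·8.527695≈2.603393
n=4: y≈2.603393, sp=3, e=sp−y≈0.396607; I≈2.772154, D=e−e_prev≈-1.782064; u=3/4·0.396607+2·2.772154+3/4·(-1.782064)≈4.505216; next y=-2/5·2.603393+1/4·4.505216≈0.084947
n=5: y≈0.084947, sp=3, e=sp−y≈2.915053; I≈5.687207, D=e−e_prev≈2.518446; u=3/4·2.915053+2·5.687207+3/4·2.518446≈15.449539; next y=-2/5·0.084947+1/4·15.449539≈3.828406
n=6: y≈3.828406, sp=3, e=sp−y≈-0.828406; I≈4.858801, D=e−e_prev≈-3.743459; u=3/4·(-0.828406)+2·4.858801+3/4·(-3.743459)≈6.288704; next y=-2/5·3.828406+1/4·6.288704≈0.040814
n=7: y≈0.040814, sp=3, e=sp−y≈2.959186; I≈7.817988, D=e−e_prev≈3.787592; u=3/4·2.959186+2·7.817988+3/4·3.787592≈20.696059; next y=-2/5·0.040814+1/4·20.696059≈5.157689
n=8: y≈5.157689, sp=3, e=sp−y≈-2.157689; I≈5.660298, D=e−e_prev≈-5.116876; u=3/4·(-2.157689)+2·5.660298+3/4·(-5.116876)≈5.864673; next y=-2/5·5.157689+1/4·5.864673≈-0.596908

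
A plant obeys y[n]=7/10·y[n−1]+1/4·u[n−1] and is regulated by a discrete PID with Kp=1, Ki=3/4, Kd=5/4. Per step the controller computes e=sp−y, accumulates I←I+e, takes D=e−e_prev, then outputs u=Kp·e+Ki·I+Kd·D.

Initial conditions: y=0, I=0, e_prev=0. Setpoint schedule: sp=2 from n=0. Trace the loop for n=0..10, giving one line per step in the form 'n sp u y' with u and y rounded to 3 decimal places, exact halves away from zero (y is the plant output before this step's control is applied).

(exact arithmetic carried between steps; '≈' marks a value shown rounded to 6 d.p. or computed from one; I and e_prev carry over from the previous line; the table rounds u and y to 3 d.p., halves away from zero)
n=0: y=0, sp=2, e=sp−y=2; I=2, D=e−e_prev=2; u=1·2+3/4·2+5/4·2=6; next y=7/10·0+1/4·6=1.5
n=1: y=1.5, sp=2, e=sp−y=0.5; I=2.5, D=e−e_prev=-1.5; u=1·0.5+3/4·2.5+5/4·(-1.5)=0.5; next y=7/10·1.5+1/4·0.5=1.175
n=2: y=1.175, sp=2, e=sp−y=0.825; I=3.325, D=e−e_prev=0.325; u=1·0.825+3/4·3.325+5/4·0.325=3.725; next y=7/10·1.175+1/4·3.725=1.75375
n=3: y=1.75375, sp=2, e=sp−y=0.24625; I=3.57125, D=e−e_prev=-0.57875; u=1·0.24625+3/4·3.57125+5/4·(-0.57875)=2.20125; next y=7/10·1.75375+1/4·2.20125≈1.777938
n=4: y≈1.777938, sp=2, e=sp−y≈0.222063; I≈3.793313, D=e−e_prev≈-0.024188; u=1·0.222063+3/4·3.793313+5/4·(-0.024188)≈3.036813; next y=7/10·1.777938+1/4·3.036813≈2.003759
n=5: y≈2.003759, sp=2, e=sp−y≈-0.003759; I≈3.789553, D=e−e_prev≈-0.225822; u=1·(-0.003759)+3/4·3.789553+5/4·(-0.225822)≈2.556128; next y=7/10·2.003759+1/4·2.556128≈2.041664
n=6: y≈2.041664, sp=2, e=sp−y≈-0.041664; I≈3.747890, D=e−e_prev≈-0.037904; u=1·(-0.041664)+3/4·3.747890+5/4·(-0.037904)≈2.721873; next y=7/10·2.041664+1/4·2.721873≈2.109633
n=7: y≈2.109633, sp=2, e=sp−y≈-0.109633; I≈3.638257, D=e−e_prev≈-0.067969; u=1·(-0.109633)+3/4·3.638257+5/4·(-0.067969)≈2.534098; next y=7/10·2.109633+1/4·2.534098≈2.110268
n=8: y≈2.110268, sp=2, e=sp−y≈-0.110268; I≈3.527989, D=e−e_prev≈-0.000635; u=1·(-0.110268)+3/4·3.527989+5/4·(-0.000635)≈2.534931; next y=7/10·2.110268+1/4·2.534931≈2.110920
n=9: y≈2.110920, sp=2, e=sp−y≈-0.110920; I≈3.417069, D=e−e_prev≈-0.000652; u=1·(-0.110920)+3/4·3.417069+5/4·(-0.000652)≈2.451066; next y=7/10·2.110920+1/4·2.451066≈2.090411
n=10: y≈2.090411, sp=2, e=sp−y≈-0.090411; I≈3.326659, D=e−e_prev≈0.020509; u=1·(-0.090411)+3/4·3.326659+5/4·0.020509≈2.430220; next y=7/10·2.090411+1/4·2.430220≈2.070842

0 2 6.000 0.000
1 2 0.500 1.500
2 2 3.725 1.175
3 2 2.201 1.754
4 2 3.037 1.778
5 2 2.556 2.004
6 2 2.722 2.042
7 2 2.534 2.110
8 2 2.535 2.110
9 2 2.451 2.111
10 2 2.430 2.090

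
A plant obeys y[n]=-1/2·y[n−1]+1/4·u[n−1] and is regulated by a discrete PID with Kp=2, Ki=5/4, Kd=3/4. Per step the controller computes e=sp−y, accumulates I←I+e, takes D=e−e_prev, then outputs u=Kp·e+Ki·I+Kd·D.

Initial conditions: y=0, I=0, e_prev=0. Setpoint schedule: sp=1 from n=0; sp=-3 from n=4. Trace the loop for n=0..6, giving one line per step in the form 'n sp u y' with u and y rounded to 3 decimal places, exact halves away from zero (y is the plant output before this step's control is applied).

(exact arithmetic carried between steps; '≈' marks a value shown rounded to 6 d.p. or computed from one; I and e_prev carry over from the previous line; the table rounds u and y to 3 d.p., halves away from zero)
n=0: y=0, sp=1, e=sp−y=1; I=1, D=e−e_prev=1; u=2·1+5/4·1+3/4·1=4; next y=-1/2·0+1/4·4=1
n=1: y=1, sp=1, e=sp−y=0; I=1, D=e−e_prev=-1; u=2·0+5/4·1+3/4·(-1)=0.5; next y=-1/2·1+1/4·0.5=-0.375
n=2: y=-0.375, sp=1, e=sp−y=1.375; I=2.375, D=e−e_prev=1.375; u=2·1.375+5/4·2.375+3/4·1.375=6.75; next y=-1/2·(-0.375)+1/4·6.75=1.875
n=3: y=1.875, sp=1, e=sp−y=-0.875; I=1.5, D=e−e_prev=-2.25; u=2·(-0.875)+5/4·1.5+3/4·(-2.25)=-1.5625; next y=-1/2·1.875+1/4·(-1.5625)=-1.328125
n=4: y=-1.328125, sp=-3, e=sp−y=-1.671875; I=-0.171875, D=e−e_prev=-0.796875; u=2·(-1.671875)+5/4·(-0.171875)+3/4·(-0.796875)=-4.15625; next y=-1/2·(-1.328125)+1/4·(-4.15625)=-0.375
n=5: y=-0.375, sp=-3, e=sp−y=-2.625; I=-2.796875, D=e−e_prev=-0.953125; u=2·(-2.625)+5/4·(-2.796875)+3/4·(-0.953125)≈-9.460938; next y=-1/2·(-0.375)+1/4·(-9.460938)≈-2.177734
n=6: y≈-2.177734, sp=-3, e=sp−y≈-0.822266; I≈-3.619141, D=e−e_prev≈1.802734; u=2·(-0.822266)+5/4·(-3.619141)+3/4·1.802734≈-4.816406; next y=-1/2·(-2.177734)+1/4·(-4.816406)≈-0.115234

0 1 4.000 0.000
1 1 0.500 1.000
2 1 6.750 -0.375
3 1 -1.563 1.875
4 -3 -4.156 -1.328
5 -3 -9.461 -0.375
6 -3 -4.816 -2.178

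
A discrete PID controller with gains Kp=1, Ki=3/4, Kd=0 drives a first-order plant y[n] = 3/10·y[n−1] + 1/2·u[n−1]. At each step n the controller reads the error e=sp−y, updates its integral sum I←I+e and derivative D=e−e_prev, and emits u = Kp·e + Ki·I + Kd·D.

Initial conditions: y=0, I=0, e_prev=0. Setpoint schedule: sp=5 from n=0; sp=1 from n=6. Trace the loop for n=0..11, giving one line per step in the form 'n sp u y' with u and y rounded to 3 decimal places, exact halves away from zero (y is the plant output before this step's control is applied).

(exact arithmetic carried between steps; '≈' marks a value shown rounded to 6 d.p. or computed from one; I and e_prev carry over from the previous line; the table rounds u and y to 3 d.p., halves away from zero)
n=0: y=0, sp=5, e=sp−y=5; I=5, D=e−e_prev=5; u=1·5+3/4·5+0·5=8.75; next y=3/10·0+1/2·8.75=4.375
n=1: y=4.375, sp=5, e=sp−y=0.625; I=5.625, D=e−e_prev=-4.375; u=1·0.625+3/4·5.625+0·(-4.375)=4.84375; next y=3/10·4.375+1/2·4.84375=3.734375
n=2: y=3.734375, sp=5, e=sp−y=1.265625; I=6.890625, D=e−e_prev=0.640625; u=1·1.265625+3/4·6.890625+0·0.640625≈6.433594; next y=3/10·3.734375+1/2·6.433594≈4.337109
n=3: y≈4.337109, sp=5, e=sp−y≈0.662891; I≈7.553516, D=e−e_prev≈-0.602734; u=1·0.662891+3/4·7.553516+0·(-0.602734)≈6.328027; next y=3/10·4.337109+1/2·6.328027≈4.465146
n=4: y≈4.465146, sp=5, e=sp−y≈0.534854; I≈8.088369, D=e−e_prev≈-0.128037; u=1·0.534854+3/4·8.088369+0·(-0.128037)≈6.601130; next y=3/10·4.465146+1/2·6.601130≈4.640109
n=5: y≈4.640109, sp=5, e=sp−y≈0.359891; I≈8.448260, D=e−e_prev≈-0.174963; u=1·0.359891+3/4·8.448260+0·(-0.174963)≈6.696086; next y=3/10·4.640109+1/2·6.696086≈4.740076
n=6: y≈4.740076, sp=1, e=sp−y≈-3.740076; I≈4.708184, D=e−e_prev≈-4.099967; u=1·(-3.740076)+3/4·4.708184+0·(-4.099967)≈-0.208937; next y=3/10·4.740076+1/2·(-0.208937)≈1.317554
n=7: y≈1.317554, sp=1, e=sp−y≈-0.317554; I≈4.390630, D=e−e_prev≈3.422522; u=1·(-0.317554)+3/4·4.390630+0·3.422522≈2.975419; next y=3/10·1.317554+1/2·2.975419≈1.882976
n=8: y≈1.882976, sp=1, e=sp−y≈-0.882976; I≈3.507655, D=e−e_prev≈-0.565422; u=1·(-0.882976)+3/4·3.507655+0·(-0.565422)≈1.747765; next y=3/10·1.882976+1/2·1.747765≈1.438775
n=9: y≈1.438775, sp=1, e=sp−y≈-0.438775; I≈3.068879, D=e−e_prev≈0.444200; u=1·(-0.438775)+3/4·3.068879+0·0.444200≈1.862884; next y=3/10·1.438775+1/2·1.862884≈1.363075
n=10: y≈1.363075, sp=1, e=sp−y≈-0.363075; I≈2.705805, D=e−e_prev≈0.075701; u=1·(-0.363075)+3/4·2.705805+0·0.075701≈1.666279; next y=3/10·1.363075+1/2·1.666279≈1.242062
n=11: y≈1.242062, sp=1, e=sp−y≈-0.242062; I≈2.463743, D=e−e_prev≈0.121013; u=1·(-0.242062)+3/4·2.463743+0·0.121013≈1.605745; next y=3/10·1.242062+1/2·1.605745≈1.175491

0 5 8.750 0.000
1 5 4.844 4.375
2 5 6.434 3.734
3 5 6.328 4.337
4 5 6.601 4.465
5 5 6.696 4.640
6 1 -0.209 4.740
7 1 2.975 1.318
8 1 1.748 1.883
9 1 1.863 1.439
10 1 1.666 1.363
11 1 1.606 1.242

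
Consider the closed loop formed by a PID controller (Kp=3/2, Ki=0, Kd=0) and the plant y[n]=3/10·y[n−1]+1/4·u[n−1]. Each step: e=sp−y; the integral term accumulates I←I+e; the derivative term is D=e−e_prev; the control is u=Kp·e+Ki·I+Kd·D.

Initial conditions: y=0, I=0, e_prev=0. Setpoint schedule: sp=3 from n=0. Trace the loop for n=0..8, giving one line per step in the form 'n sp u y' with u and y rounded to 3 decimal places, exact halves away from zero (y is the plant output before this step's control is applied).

(exact arithmetic carried between steps; '≈' marks a value shown rounded to 6 d.p. or computed from one; I and e_prev carry over from the previous line; the table rounds u and y to 3 d.p., halves away from zero)
n=0: y=0, sp=3, e=sp−y=3; I=3, D=e−e_prev=3; u=3/2·3+0·3+0·3=4.5; next y=3/10·0+1/4·4.5=1.125
n=1: y=1.125, sp=3, e=sp−y=1.875; I=4.875, D=e−e_prev=-1.125; u=3/2·1.875+0·4.875+0·(-1.125)=2.8125; next y=3/10·1.125+1/4·2.8125=1.040625
n=2: y=1.040625, sp=3, e=sp−y=1.959375; I=6.834375, D=e−e_prev=0.084375; u=3/2·1.959375+0·6.834375+0·0.084375≈2.939063; next y=3/10·1.040625+1/4·2.939063≈1.046953
n=3: y≈1.046953, sp=3, e=sp−y≈1.953047; I≈8.787422, D=e−e_prev≈-0.006328; u=3/2·1.953047+0·8.787422+0·(-0.006328)≈2.929570; next y=3/10·1.046953+1/4·2.929570≈1.046479
n=4: y≈1.046479, sp=3, e=sp−y≈1.953521; I≈10.740943, D=e−e_prev≈0.000475; u=3/2·1.953521+0·10.740943+0·0.000475≈2.930282; next y=3/10·1.046479+1/4·2.930282≈1.046514
n=5: y≈1.046514, sp=3, e=sp−y≈1.953486; I≈12.694429, D=e−e_prev≈-0.000036; u=3/2·1.953486+0·12.694429+0·(-0.000036)≈2.930229; next y=3/10·1.046514+1/4·2.930229≈1.046511
n=6: y≈1.046511, sp=3, e=sp−y≈1.953489; I≈14.647918, D=e−e_prev≈0.000003; u=3/2·1.953489+0·14.647918+0·0.000003≈2.930233; next y=3/10·1.046511+1/4·2.930233≈1.046512
n=7: y≈1.046512, sp=3, e=sp−y≈1.953488; I≈16.601406, D=e−e_prev≈0.000000; u=3/2·1.953488+0·16.601406+0·0.000000≈2.930233; next y=3/10·1.046512+1/4·2.930233≈1.046512
n=8: y≈1.046512, sp=3, e=sp−y≈1.953488; I≈18.554895, D=e−e_prev≈0.000000; u=3/2·1.953488+0·18.554895+0·0.000000≈2.930233; next y=3/10·1.046512+1/4·2.930233≈1.046512

0 3 4.500 0.000
1 3 2.813 1.125
2 3 2.939 1.041
3 3 2.930 1.047
4 3 2.930 1.046
5 3 2.930 1.047
6 3 2.930 1.047
7 3 2.930 1.047
8 3 2.930 1.047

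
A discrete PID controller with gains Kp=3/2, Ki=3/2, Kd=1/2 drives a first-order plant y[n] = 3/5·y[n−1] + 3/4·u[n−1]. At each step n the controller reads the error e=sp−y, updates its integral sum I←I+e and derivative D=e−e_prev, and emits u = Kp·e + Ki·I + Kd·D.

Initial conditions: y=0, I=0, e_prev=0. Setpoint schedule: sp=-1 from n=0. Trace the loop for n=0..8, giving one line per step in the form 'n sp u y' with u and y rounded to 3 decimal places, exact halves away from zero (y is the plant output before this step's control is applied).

(exact arithmetic carried between steps; '≈' marks a value shown rounded to 6 d.p. or computed from one; I and e_prev carry over from the previous line; the table rounds u and y to 3 d.p., halves away from zero)
n=0: y=0, sp=-1, e=sp−y=-1; I=-1, D=e−e_prev=-1; u=3/2·(-1)+3/2·(-1)+1/2·(-1)=-3.5; next y=3/5·0+3/4·(-3.5)=-2.625
n=1: y=-2.625, sp=-1, e=sp−y=1.625; I=0.625, D=e−e_prev=2.625; u=3/2·1.625+3/2·0.625+1/2·2.625=4.6875; next y=3/5·(-2.625)+3/4·4.6875=1.940625
n=2: y=1.940625, sp=-1, e=sp−y=-2.940625; I=-2.315625, D=e−e_prev=-4.565625; u=3/2·(-2.940625)+3/2·(-2.315625)+1/2·(-4.565625)≈-10.167188; next y=3/5·1.940625+3/4·(-10.167188)≈-6.461016
n=3: y≈-6.461016, sp=-1, e=sp−y≈5.461016; I≈3.145391, D=e−e_prev≈8.401641; u=3/2·5.461016+3/2·3.145391+1/2·8.401641≈17.110430; next y=3/5·(-6.461016)+3/4·17.110430≈8.956213
n=4: y≈8.956213, sp=-1, e=sp−y≈-9.956213; I≈-6.810822, D=e−e_prev≈-15.417229; u=3/2·(-9.956213)+3/2·(-6.810822)+1/2·(-15.417229)≈-32.859167; next y=3/5·8.956213+3/4·(-32.859167)≈-19.270648
n=5: y≈-19.270648, sp=-1, e=sp−y≈18.270648; I≈11.459825, D=e−e_prev≈28.226860; u=3/2·18.270648+3/2·11.459825+1/2·28.226860≈58.709139; next y=3/5·(-19.270648)+3/4·58.709139≈32.469466
n=6: y≈32.469466, sp=-1, e=sp−y≈-33.469466; I≈-22.009641, D=e−e_prev≈-51.740114; u=3/2·(-33.469466)+3/2·(-22.009641)+1/2·(-51.740114)≈-109.088717; next y=3/5·32.469466+3/4·(-109.088717)≈-62.334858
n=7: y≈-62.334858, sp=-1, e=sp−y≈61.334858; I≈39.325217, D=e−e_prev≈94.804324; u=3/2·61.334858+3/2·39.325217+1/2·94.804324≈198.392275; next y=3/5·(-62.334858)+3/4·198.392275≈111.393291
n=8: y≈111.393291, sp=-1, e=sp−y≈-112.393291; I≈-73.068074, D=e−e_prev≈-173.728150; u=3/2·(-112.393291)+3/2·(-73.068074)+1/2·(-173.728150)≈-365.056123; next y=3/5·111.393291+3/4·(-365.056123)≈-206.956118

0 -1 -3.500 0.000
1 -1 4.688 -2.625
2 -1 -10.167 1.941
3 -1 17.110 -6.461
4 -1 -32.859 8.956
5 -1 58.709 -19.271
6 -1 -109.089 32.469
7 -1 198.392 -62.335
8 -1 -365.056 111.393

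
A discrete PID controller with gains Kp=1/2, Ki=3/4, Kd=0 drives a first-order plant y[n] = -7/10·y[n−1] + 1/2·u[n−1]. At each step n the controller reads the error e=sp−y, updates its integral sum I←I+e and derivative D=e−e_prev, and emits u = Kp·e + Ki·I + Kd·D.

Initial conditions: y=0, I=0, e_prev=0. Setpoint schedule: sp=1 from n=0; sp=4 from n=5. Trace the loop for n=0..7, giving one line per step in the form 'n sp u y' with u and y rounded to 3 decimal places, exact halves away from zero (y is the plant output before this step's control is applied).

0 1 1.250 0.000
1 1 1.219 0.625
2 1 2.066 0.172
3 1 1.761 0.913
4 1 2.666 0.242
5 4 5.832 1.164
6 4 6.787 2.101
7 4 8.434 1.923

(exact arithmetic carried between steps; '≈' marks a value shown rounded to 6 d.p. or computed from one; I and e_prev carry over from the previous line; the table rounds u and y to 3 d.p., halves away from zero)
n=0: y=0, sp=1, e=sp−y=1; I=1, D=e−e_prev=1; u=1/2·1+3/4·1+0·1=1.25; next y=-7/10·0+1/2·1.25=0.625
n=1: y=0.625, sp=1, e=sp−y=0.375; I=1.375, D=e−e_prev=-0.625; u=1/2·0.375+3/4·1.375+0·(-0.625)=1.21875; next y=-7/10·0.625+1/2·1.21875=0.171875
n=2: y=0.171875, sp=1, e=sp−y=0.828125; I=2.203125, D=e−e_prev=0.453125; u=1/2·0.828125+3/4·2.203125+0·0.453125≈2.066406; next y=-7/10·0.171875+1/2·2.066406≈0.912891
n=3: y≈0.912891, sp=1, e=sp−y≈0.087109; I≈2.290234, D=e−e_prev≈-0.741016; u=1/2·0.087109+3/4·2.290234+0·(-0.741016)≈1.761230; next y=-7/10·0.912891+1/2·1.761230≈0.241592
n=4: y≈0.241592, sp=1, e=sp−y≈0.758408; I≈3.048643, D=e−e_prev≈0.671299; u=1/2·0.758408+3/4·3.048643+0·0.671299≈2.665686; next y=-7/10·0.241592+1/2·2.665686≈1.163729
n=5: y≈1.163729, sp=4, e=sp−y≈2.836271; I≈5.884914, D=e−e_prev≈2.077863; u=1/2·2.836271+3/4·5.884914+0·2.077863≈5.831821; next y=-7/10·1.163729+1/2·5.831821≈2.101300
n=6: y≈2.101300, sp=4, e=sp−y≈1.898700; I≈7.783613, D=e−e_prev≈-0.937572; u=1/2·1.898700+3/4·7.783613+0·(-0.937572)≈6.787060; next y=-7/10·2.101300+1/2·6.787060≈1.922620
n=7: y≈1.922620, sp=4, e=sp−y≈2.077380; I≈9.860994, D=e−e_prev≈0.178681; u=1/2·2.077380+3/4·9.860994+0·0.178681≈8.434435; next y=-7/10·1.922620+1/2·8.434435≈2.871384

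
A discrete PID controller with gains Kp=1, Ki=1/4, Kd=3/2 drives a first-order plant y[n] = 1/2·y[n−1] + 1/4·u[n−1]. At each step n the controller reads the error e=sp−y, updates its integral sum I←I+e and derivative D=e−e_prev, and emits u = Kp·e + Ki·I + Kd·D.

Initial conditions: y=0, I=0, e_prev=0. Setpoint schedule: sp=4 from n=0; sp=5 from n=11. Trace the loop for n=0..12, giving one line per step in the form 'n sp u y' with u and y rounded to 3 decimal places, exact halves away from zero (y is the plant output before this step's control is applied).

0 4 11.000 0.000
1 4 -1.563 2.750
2 4 7.730 0.984
3 4 1.875 2.425
4 4 6.474 1.681
5 4 3.799 2.459
6 4 6.121 2.179
7 4 4.945 2.620
8 4 6.153 2.546
9 4 5.677 2.811
10 4 6.335 2.825
11 5 8.928 2.996
12 5 6.167 3.730

(exact arithmetic carried between steps; '≈' marks a value shown rounded to 6 d.p. or computed from one; I and e_prev carry over from the previous line; the table rounds u and y to 3 d.p., halves away from zero)
n=0: y=0, sp=4, e=sp−y=4; I=4, D=e−e_prev=4; u=1·4+1/4·4+3/2·4=11; next y=1/2·0+1/4·11=2.75
n=1: y=2.75, sp=4, e=sp−y=1.25; I=5.25, D=e−e_prev=-2.75; u=1·1.25+1/4·5.25+3/2·(-2.75)=-1.5625; next y=1/2·2.75+1/4·(-1.5625)=0.984375
n=2: y=0.984375, sp=4, e=sp−y=3.015625; I=8.265625, D=e−e_prev=1.765625; u=1·3.015625+1/4·8.265625+3/2·1.765625≈7.730469; next y=1/2·0.984375+1/4·7.730469≈2.424805
n=3: y≈2.424805, sp=4, e=sp−y≈1.575195; I≈9.840820, D=e−e_prev≈-1.440430; u=1·1.575195+1/4·9.840820+3/2·(-1.440430)≈1.874756; next y=1/2·2.424805+1/4·1.874756≈1.681091
n=4: y≈1.681091, sp=4, e=sp−y≈2.318909; I≈12.159729, D=e−e_prev≈0.743713; u=1·2.318909+1/4·12.159729+3/2·0.743713≈6.474411; next y=1/2·1.681091+1/4·6.474411≈2.459148
n=5: y≈2.459148, sp=4, e=sp−y≈1.540852; I≈13.700581, D=e−e_prev≈-0.778057; u=1·1.540852+1/4·13.700581+3/2·(-0.778057)≈3.798911; next y=1/2·2.459148+1/4·3.798911≈2.179302
n=6: y≈2.179302, sp=4, e=sp−y≈1.820698; I≈15.521279, D=e−e_prev≈0.279846; u=1·1.820698+1/4·15.521279+3/2·0.279846≈6.120787; next y=1/2·2.179302+1/4·6.120787≈2.619848
n=7: y≈2.619848, sp=4, e=sp−y≈1.380152; I≈16.901431, D=e−e_prev≈-0.440546; u=1·1.380152+1/4·16.901431+3/2·(-0.440546)≈4.944691; next y=1/2·2.619848+1/4·4.944691≈2.546097
n=8: y≈2.546097, sp=4, e=sp−y≈1.453903; I≈18.355334, D=e−e_prev≈0.073751; u=1·1.453903+1/4·18.355334+3/2·0.073751≈6.153364; next y=1/2·2.546097+1/4·6.153364≈2.811389
n=9: y≈2.811389, sp=4, e=sp−y≈1.188611; I≈19.543945, D=e−e_prev≈-0.265293; u=1·1.188611+1/4·19.543945+3/2·(-0.265293)≈5.676658; next y=1/2·2.811389+1/4·5.676658≈2.824859
n=10: y≈2.824859, sp=4, e=sp−y≈1.175141; I≈20.719086, D=e−e_prev≈-0.013470; u=1·1.175141+1/4·20.719086+3/2·(-0.013470)≈6.334707; next y=1/2·2.824859+1/4·6.334707≈2.996106
n=11: y≈2.996106, sp=5, e=sp−y≈2.003894; I≈22.722979, D=e−e_prev≈0.828753; u=1·2.003894+1/4·22.722979+3/2·0.828753≈8.927768; next y=1/2·2.996106+1/4·8.927768≈3.729995
n=12: y≈3.729995, sp=5, e=sp−y≈1.270005; I≈23.992984, D=e−e_prev≈-0.733889; u=1·1.270005+1/4·23.992984+3/2·(-0.733889)≈6.167418; next y=1/2·3.729995+1/4·6.167418≈3.406852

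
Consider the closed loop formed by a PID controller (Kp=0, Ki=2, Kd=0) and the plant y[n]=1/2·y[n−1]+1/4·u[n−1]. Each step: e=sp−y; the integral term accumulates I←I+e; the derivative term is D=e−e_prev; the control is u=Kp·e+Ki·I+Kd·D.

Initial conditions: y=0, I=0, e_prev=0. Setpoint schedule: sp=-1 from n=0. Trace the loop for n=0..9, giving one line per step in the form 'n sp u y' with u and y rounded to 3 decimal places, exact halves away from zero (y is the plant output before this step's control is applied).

0 -1 -2.000 0.000
1 -1 -3.000 -0.500
2 -1 -3.000 -1.000
3 -1 -2.500 -1.250
4 -1 -2.000 -1.250
5 -1 -1.750 -1.125
6 -1 -1.750 -1.000
7 -1 -1.875 -0.938
8 -1 -2.000 -0.938
9 -1 -2.063 -0.969

(exact arithmetic carried between steps; '≈' marks a value shown rounded to 6 d.p. or computed from one; I and e_prev carry over from the previous line; the table rounds u and y to 3 d.p., halves away from zero)
n=0: y=0, sp=-1, e=sp−y=-1; I=-1, D=e−e_prev=-1; u=0·(-1)+2·(-1)+0·(-1)=-2; next y=1/2·0+1/4·(-2)=-0.5
n=1: y=-0.5, sp=-1, e=sp−y=-0.5; I=-1.5, D=e−e_prev=0.5; u=0·(-0.5)+2·(-1.5)+0·0.5=-3; next y=1/2·(-0.5)+1/4·(-3)=-1
n=2: y=-1, sp=-1, e=sp−y=0; I=-1.5, D=e−e_prev=0.5; u=0·0+2·(-1.5)+0·0.5=-3; next y=1/2·(-1)+1/4·(-3)=-1.25
n=3: y=-1.25, sp=-1, e=sp−y=0.25; I=-1.25, D=e−e_prev=0.25; u=0·0.25+2·(-1.25)+0·0.25=-2.5; next y=1/2·(-1.25)+1/4·(-2.5)=-1.25
n=4: y=-1.25, sp=-1, e=sp−y=0.25; I=-1, D=e−e_prev=0; u=0·0.25+2·(-1)+0·0=-2; next y=1/2·(-1.25)+1/4·(-2)=-1.125
n=5: y=-1.125, sp=-1, e=sp−y=0.125; I=-0.875, D=e−e_prev=-0.125; u=0·0.125+2·(-0.875)+0·(-0.125)=-1.75; next y=1/2·(-1.125)+1/4·(-1.75)=-1
n=6: y=-1, sp=-1, e=sp−y=0; I=-0.875, D=e−e_prev=-0.125; u=0·0+2·(-0.875)+0·(-0.125)=-1.75; next y=1/2·(-1)+1/4·(-1.75)=-0.9375
n=7: y=-0.9375, sp=-1, e=sp−y=-0.0625; I=-0.9375, D=e−e_prev=-0.0625; u=0·(-0.0625)+2·(-0.9375)+0·(-0.0625)=-1.875; next y=1/2·(-0.9375)+1/4·(-1.875)=-0.9375
n=8: y=-0.9375, sp=-1, e=sp−y=-0.0625; I=-1, D=e−e_prev=0; u=0·(-0.0625)+2·(-1)+0·0=-2; next y=1/2·(-0.9375)+1/4·(-2)=-0.96875
n=9: y=-0.96875, sp=-1, e=sp−y=-0.03125; I=-1.03125, D=e−e_prev=0.03125; u=0·(-0.03125)+2·(-1.03125)+0·0.03125=-2.0625; next y=1/2·(-0.96875)+1/4·(-2.0625)=-1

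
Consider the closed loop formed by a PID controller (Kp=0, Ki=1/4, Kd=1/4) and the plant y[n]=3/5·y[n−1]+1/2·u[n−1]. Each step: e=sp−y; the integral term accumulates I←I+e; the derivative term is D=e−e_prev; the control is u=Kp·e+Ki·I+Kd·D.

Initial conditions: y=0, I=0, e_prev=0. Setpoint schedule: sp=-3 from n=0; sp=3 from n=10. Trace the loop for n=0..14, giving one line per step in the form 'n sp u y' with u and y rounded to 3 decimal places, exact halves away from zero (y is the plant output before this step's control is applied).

0 -3 -1.500 0.000
1 -3 -1.125 -0.750
2 -3 -1.744 -1.013
3 -3 -2.073 -1.479
4 -3 -2.347 -1.924
5 -3 -2.525 -2.328
6 -3 -2.629 -2.660
7 -3 -2.671 -2.910
8 -3 -2.671 -3.082
9 -3 -2.642 -3.184
10 3 0.402 -3.232
11 3 -0.299 -1.738
12 3 0.986 -1.192
13 3 1.686 -0.222
14 3 2.268 0.710

(exact arithmetic carried between steps; '≈' marks a value shown rounded to 6 d.p. or computed from one; I and e_prev carry over from the previous line; the table rounds u and y to 3 d.p., halves away from zero)
n=0: y=0, sp=-3, e=sp−y=-3; I=-3, D=e−e_prev=-3; u=0·(-3)+1/4·(-3)+1/4·(-3)=-1.5; next y=3/5·0+1/2·(-1.5)=-0.75
n=1: y=-0.75, sp=-3, e=sp−y=-2.25; I=-5.25, D=e−e_prev=0.75; u=0·(-2.25)+1/4·(-5.25)+1/4·0.75=-1.125; next y=3/5·(-0.75)+1/2·(-1.125)=-1.0125
n=2: y=-1.0125, sp=-3, e=sp−y=-1.9875; I=-7.2375, D=e−e_prev=0.2625; u=0·(-1.9875)+1/4·(-7.2375)+1/4·0.2625=-1.74375; next y=3/5·(-1.0125)+1/2·(-1.74375)=-1.479375
n=3: y=-1.479375, sp=-3, e=sp−y=-1.520625; I=-8.758125, D=e−e_prev=0.466875; u=0·(-1.520625)+1/4·(-8.758125)+1/4·0.466875≈-2.072813; next y=3/5·(-1.479375)+1/2·(-2.072813)≈-1.924031
n=4: y≈-1.924031, sp=-3, e=sp−y≈-1.075969; I≈-9.834094, D=e−e_prev≈0.444656; u=0·(-1.075969)+1/4·(-9.834094)+1/4·0.444656≈-2.347359; next y=3/5·(-1.924031)+1/2·(-2.347359)≈-2.328098
n=5: y≈-2.328098, sp=-3, e=sp−y≈-0.671902; I≈-10.505995, D=e−e_prev≈0.404067; u=0·(-0.671902)+1/4·(-10.505995)+1/4·0.404067≈-2.525482; next y=3/5·(-2.328098)+1/2·(-2.525482)≈-2.659600
n=6: y≈-2.659600, sp=-3, e=sp−y≈-0.340400; I≈-10.846395, D=e−e_prev≈0.331502; u=0·(-0.340400)+1/4·(-10.846395)+1/4·0.331502≈-2.628723; next y=3/5·(-2.659600)+1/2·(-2.628723)≈-2.910122
n=7: y≈-2.910122, sp=-3, e=sp−y≈-0.089878; I≈-10.936273, D=e−e_prev≈0.250522; u=0·(-0.089878)+1/4·(-10.936273)+1/4·0.250522≈-2.671438; next y=3/5·(-2.910122)+1/2·(-2.671438)≈-3.081792
n=8: y≈-3.081792, sp=-3, e=sp−y≈0.081792; I≈-10.854481, D=e−e_prev≈0.171670; u=0·0.081792+1/4·(-10.854481)+1/4·0.171670≈-2.670703; next y=3/5·(-3.081792)+1/2·(-2.670703)≈-3.184427
n=9: y≈-3.184427, sp=-3, e=sp−y≈0.184427; I≈-10.670055, D=e−e_prev≈0.102635; u=0·0.184427+1/4·(-10.670055)+1/4·0.102635≈-2.641855; next y=3/5·(-3.184427)+1/2·(-2.641855)≈-3.231584
n=10: y≈-3.231584, sp=3, e=sp−y≈6.231584; I≈-4.438471, D=e−e_prev≈6.047157; u=0·6.231584+1/4·(-4.438471)+1/4·6.047157≈0.402171; next y=3/5·(-3.231584)+1/2·0.402171≈-1.737864
n=11: y≈-1.737864, sp=3, e=sp−y≈4.737864; I≈0.299393, D=e−e_prev≈-1.493719; u=0·4.737864+1/4·0.299393+1/4·(-1.493719)≈-0.298582; next y=3/5·(-1.737864)+1/2·(-0.298582)≈-1.192009
n=12: y≈-1.192009, sp=3, e=sp−y≈4.192009; I≈4.491402, D=e−e_prev≈-0.545855; u=0·4.192009+1/4·4.491402+1/4·(-0.545855)≈0.986387; next y=3/5·(-1.192009)+1/2·0.986387≈-0.222012
n=13: y≈-0.222012, sp=3, e=sp−y≈3.222012; I≈7.713415, D=e−e_prev≈-0.969997; u=0·3.222012+1/4·7.713415+1/4·(-0.969997)≈1.685854; next y=3/5·(-0.222012)+1/2·1.685854≈0.709720
n=14: y≈0.709720, sp=3, e=sp−y≈2.290280; I≈10.003695, D=e−e_prev≈-0.931732; u=0·2.290280+1/4·10.003695+1/4·(-0.931732)≈2.267991; next y=3/5·0.709720+1/2·2.267991≈1.559827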